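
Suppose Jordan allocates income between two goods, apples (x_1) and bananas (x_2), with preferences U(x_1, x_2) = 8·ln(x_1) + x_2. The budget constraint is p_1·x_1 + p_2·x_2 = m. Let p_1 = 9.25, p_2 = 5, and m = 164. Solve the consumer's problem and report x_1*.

x_1* = 4.3243

Set MRS = p_1/p_2: (8/x_1)/1 = p_1/p_2.
So x_1*(p_1,p_2) = 8·p_2/p_1, independent of income; and x_2* = (m − 8·p_2)/p_2.
At the given prices: x_1* = 8·5/9.25 = 4.3243.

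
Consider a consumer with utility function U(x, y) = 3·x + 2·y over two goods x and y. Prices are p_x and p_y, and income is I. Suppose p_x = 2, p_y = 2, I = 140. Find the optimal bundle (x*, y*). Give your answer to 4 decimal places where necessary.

Linear utility — the consumer picks whichever good has higher MU/price: 3/2 = 1.5 vs 2/2 = 1.
x gives more utility per dollar, so spend all income on x: x* = I/p_x, y* = 0.
Numerically: x* = 70, y* = 0.

x* = 70, y* = 0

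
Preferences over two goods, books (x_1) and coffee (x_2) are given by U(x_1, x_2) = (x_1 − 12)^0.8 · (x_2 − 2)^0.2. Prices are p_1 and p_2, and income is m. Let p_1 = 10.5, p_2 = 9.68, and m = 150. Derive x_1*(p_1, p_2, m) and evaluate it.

x_1* = 12.3535

MRS = 4·(x_2−2)/(x_1−12). Tangency with p_1/p_2 gives x_2−2 = (1/4)·(p_1/p_2)·(x_1−12).
After buying the subsistence bundle (12, 2), a share 0.8 of the remaining income goes to x_1: x_1* = 12 + 0.8·(m − 12p_1 − 2p_2)/p_1.
Discretionary income = 150 − 12·10.5 − 2·9.68 = 4.64; x_1* = 12 + 0.8·4.64/10.5 = 12.3535.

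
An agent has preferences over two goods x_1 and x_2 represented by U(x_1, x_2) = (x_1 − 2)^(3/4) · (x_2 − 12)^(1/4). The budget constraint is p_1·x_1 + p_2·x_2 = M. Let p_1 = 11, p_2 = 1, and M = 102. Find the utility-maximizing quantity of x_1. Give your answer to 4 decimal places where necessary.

MRS = 3·(x_2−12)/(x_1−2). Tangency with p_1/p_2 gives x_2−12 = (1/3)·(p_1/p_2)·(x_1−2).
Substituting into the budget: x_1* = 2 + 0.75·(M − 2·p_1 − 12·p_2)/p_1, and x_2* = 12 + 0.25·(…)/p_2.
Discretionary income = 102 − 2·11 − 12·1 = 68; x_1* = 2 + 0.75·68/11 = 6.6364.

x_1* = 6.6364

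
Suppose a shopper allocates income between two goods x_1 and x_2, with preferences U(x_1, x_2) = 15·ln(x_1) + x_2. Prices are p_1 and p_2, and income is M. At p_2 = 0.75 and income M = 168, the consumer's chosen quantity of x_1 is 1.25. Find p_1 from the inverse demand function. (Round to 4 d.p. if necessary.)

MU_x_1 = 15/x_1, MU_x_2 = 1. Tangency: 15/x_1 = p_1/p_2.
So x_1*(p_1,p_2) = 15·p_2/p_1, independent of income; and x_2* = (M − 15·p_2)/p_2.
Set x_1* = 1.25 in the demand function and solve for p_1: p_1 = 9.

p_1 = 9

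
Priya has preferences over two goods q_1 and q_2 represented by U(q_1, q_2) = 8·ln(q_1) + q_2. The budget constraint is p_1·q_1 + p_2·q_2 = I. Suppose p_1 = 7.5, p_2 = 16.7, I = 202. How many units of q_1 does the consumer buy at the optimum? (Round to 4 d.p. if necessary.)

q_1* = 17.8133

So q_1*(p_1,p_2) = 8·p_2/p_1, independent of income; and q_2* = (I − 8·p_2)/p_2.
At the given prices: q_1* = 8·16.7/7.5 = 17.8133.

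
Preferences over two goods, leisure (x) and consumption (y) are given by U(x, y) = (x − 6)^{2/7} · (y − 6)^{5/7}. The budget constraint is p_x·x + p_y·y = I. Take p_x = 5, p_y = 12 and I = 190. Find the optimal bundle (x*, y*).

MRS = (2/5)·(y−6)/(x−6). Tangency with p_x/p_y gives y−6 = (5/2)·(p_x/p_y)·(x−6).
Substituting into the budget: x* = 6 + 2/7·(I − 6·p_x − 6·p_y)/p_x, and y* = 6 + 5/7·(…)/p_y.
Discretionary income = 190 − 6·5 − 6·12 = 88; x* = 6 + 2/7·88/5 = 11.0286; y* = 6 + 5/7·88/12 = 11.2381.

x* = 11.0286, y* = 11.2381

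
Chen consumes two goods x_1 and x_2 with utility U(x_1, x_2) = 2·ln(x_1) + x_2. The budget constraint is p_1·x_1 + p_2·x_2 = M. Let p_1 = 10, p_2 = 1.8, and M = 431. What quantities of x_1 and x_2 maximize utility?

x_1* = 0.36, x_2* = 237.4444

MU_x_1 = 2/x_1, MU_x_2 = 1. Tangency: 2/x_1 = p_1/p_2.
So x_1*(p_1,p_2) = 2·p_2/p_1, independent of income; and x_2* = (M − 2·p_2)/p_2.
At the given prices: x_1* = 2·1.8/10 = 0.36, and x_2* = 237.4444.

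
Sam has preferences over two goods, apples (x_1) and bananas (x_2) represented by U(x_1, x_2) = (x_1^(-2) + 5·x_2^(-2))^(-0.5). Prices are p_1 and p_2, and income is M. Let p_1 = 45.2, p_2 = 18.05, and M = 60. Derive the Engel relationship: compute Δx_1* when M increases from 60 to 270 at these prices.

Δx_1* = 2.4106

From the CES first-order condition, (1/5)·(x_2/x_1)^(3) = p_1/p_2.
Hence x_2/x_1 = (5·p_1/p_2)^(1/(3)), i.e. raised to the 1/3 power.
With the ratio pinned down, the budget gives x_1* = M/(p_1 + p_2·(x_2/x_1)) and x_2* = (x_2/x_1)·x_1*.
Numerically x_2/x_1 = 2.322079, so x_1* = 60/(45.2 + 18.05·2.322079) = 0.6888.
At M' = 270: x_1* = 3.0994. Change: 3.0994 − 0.6888 = 2.4106.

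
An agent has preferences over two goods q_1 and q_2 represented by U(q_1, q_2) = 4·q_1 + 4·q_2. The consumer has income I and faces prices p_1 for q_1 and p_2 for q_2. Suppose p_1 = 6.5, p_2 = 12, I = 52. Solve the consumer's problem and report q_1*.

q_1 gives more utility per dollar, so spend all income on q_1: q_1* = I/p_1, q_2* = 0.
Numerically: q_1* = 8, q_2* = 0.

q_1* = 8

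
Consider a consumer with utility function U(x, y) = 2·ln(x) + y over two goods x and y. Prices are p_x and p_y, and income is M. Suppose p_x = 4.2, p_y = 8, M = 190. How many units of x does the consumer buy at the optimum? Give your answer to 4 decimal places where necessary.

MU_x = 2/x, MU_y = 1. Tangency: 2/x = p_x/p_y.
So x*(p_x,p_y) = 2·p_y/p_x, independent of income; and y* = (M − 2·p_y)/p_y.
At the given prices: x* = 2·8/4.2 = 3.8095.

x* = 3.8095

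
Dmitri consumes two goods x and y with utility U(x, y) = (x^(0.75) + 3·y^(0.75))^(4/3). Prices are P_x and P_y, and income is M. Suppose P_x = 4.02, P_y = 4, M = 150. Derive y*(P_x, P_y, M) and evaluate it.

MU_x ∝ x^(-0.25), MU_y ∝ 3·y^(-0.25), so MRS = (1/3)·(y/x)^(0.25) = P_x/P_y.
Solve for the ratio: y/x = [3·P_x/P_y]^(4).
With the ratio pinned down, the budget gives x* = M/(P_x + P_y·(y/x)) and y* = (y/x)·x*.
Numerically y/x = 82.632191, so x* = 150/(4.02 + 4·82.632191) = 0.4484 and y* = 82.632191·0.4484 = 37.0494.

y* = 37.0494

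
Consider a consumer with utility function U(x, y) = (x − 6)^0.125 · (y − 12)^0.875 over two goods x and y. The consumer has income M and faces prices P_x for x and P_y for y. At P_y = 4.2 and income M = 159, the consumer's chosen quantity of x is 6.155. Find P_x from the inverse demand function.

Let x' = x−6, y' = y−12. MRS = (1/7)·y'/x' = P_x/P_y.
After buying the subsistence bundle (6, 12), a share 0.125 of the remaining income goes to x: x* = 6 + 0.125·(M − 6P_x − 12P_y)/P_x.
Set x* = 6.155 in the demand function and solve for P_x: P_x = 15.

P_x = 15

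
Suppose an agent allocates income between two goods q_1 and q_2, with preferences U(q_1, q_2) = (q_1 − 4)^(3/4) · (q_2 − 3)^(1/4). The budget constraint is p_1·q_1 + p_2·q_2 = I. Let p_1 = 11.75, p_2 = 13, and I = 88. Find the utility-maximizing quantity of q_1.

q_1* = 4.1277

This is Cobb-Douglas in (q_1−4, q_2−3): tangency gives 0.75·p_2·(q_2−3) = 0.25·p_1·(q_1−4).
Substituting into the budget: q_1* = 4 + 0.75·(I − 4·p_1 − 3·p_2)/p_1, and q_2* = 3 + 0.25·(…)/p_2.
Discretionary income = 88 − 4·11.75 − 3·13 = 2; q_1* = 4 + 0.75·2/11.75 = 4.1277.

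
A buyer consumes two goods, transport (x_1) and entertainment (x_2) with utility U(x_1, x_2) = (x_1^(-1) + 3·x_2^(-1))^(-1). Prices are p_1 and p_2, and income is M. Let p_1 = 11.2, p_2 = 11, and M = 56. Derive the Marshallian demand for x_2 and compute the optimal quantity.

From the CES first-order condition, (1/3)·(x_2/x_1)^(2) = p_1/p_2.
Solve for the ratio: x_2/x_1 = [3·p_1/p_2]^(0.5).
Substitute x_2 = (x_2/x_1)·x_1 into the budget: x_1* = M/(p_1 + p_2·(x_2/x_1)).
Numerically x_2/x_1 = 1.747726, so x_1* = 56/(11.2 + 11·1.747726) = 1.8406 and x_2* = 1.747726·1.8406 = 3.2169.

x_2* = 3.2169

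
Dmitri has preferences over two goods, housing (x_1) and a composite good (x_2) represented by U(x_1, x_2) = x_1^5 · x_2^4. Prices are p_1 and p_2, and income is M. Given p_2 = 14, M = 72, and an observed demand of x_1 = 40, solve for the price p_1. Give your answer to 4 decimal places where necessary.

p_1 = 1

The MRS is (5/4)·x_2/x_1. Set MRS = p_1/p_2.
So 5·p_2·x_2 = 4·p_1·x_1; combined with the budget, a share 5/9 of income goes to x_1.
Demand: x_1*(p_1,p_2,M) = 5/9·M/p_1 and x_2* = 4/9·M/p_2.
Set x_1* = 40 in the demand function and solve for p_1: p_1 = 1.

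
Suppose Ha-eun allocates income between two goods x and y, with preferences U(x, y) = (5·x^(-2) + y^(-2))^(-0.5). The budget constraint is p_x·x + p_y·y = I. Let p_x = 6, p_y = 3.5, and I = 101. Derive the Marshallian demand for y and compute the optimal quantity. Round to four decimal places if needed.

y* = 8.366

MU_x ∝ 5·x^(-3), MU_y ∝ y^(-3), so MRS = 5·(y/x)^(3) = p_x/p_y.
Solve for the ratio: y/x = [(1/5)·p_x/p_y]^(1/3).
Substitute y = (y/x)·x into the budget: x* = I/(p_x + p_y·(y/x)).
Numerically y/x = 0.699903, so x* = 101/(6 + 3.5·0.699903) = 11.9531 and y* = 0.699903·11.9531 = 8.366.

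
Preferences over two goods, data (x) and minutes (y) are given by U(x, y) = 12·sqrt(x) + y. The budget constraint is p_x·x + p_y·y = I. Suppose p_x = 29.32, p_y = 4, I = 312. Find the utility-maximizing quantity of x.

x* = 0.67

MU_x = 6/√x, MU_y = 1. Tangency: 6/√x = p_x/p_y.
Thus x* = (6·p_y/p_x)² — independent of I — with the rest of income spent on y.
Plugging in: x* = (6·4/29.32)² = 0.67.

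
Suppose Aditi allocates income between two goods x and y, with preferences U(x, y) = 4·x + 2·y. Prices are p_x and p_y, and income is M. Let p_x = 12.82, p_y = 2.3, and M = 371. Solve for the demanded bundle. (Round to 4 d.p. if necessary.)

x* = 0, y* = 161.3043

Perfect substitutes: compare marginal utility per dollar. 4/p_x vs 2/p_y → 0.312 vs 0.8696.
y gives more utility per dollar, so spend all income on y: y* = M/p_y, x* = 0.
Numerically: x* = 0, y* = 161.3043.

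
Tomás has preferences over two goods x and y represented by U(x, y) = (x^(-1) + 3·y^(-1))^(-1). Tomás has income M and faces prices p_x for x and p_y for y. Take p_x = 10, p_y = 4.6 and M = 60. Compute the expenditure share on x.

share on x = 0.4598

From the CES first-order condition, (1/3)·(y/x)^(2) = p_x/p_y.
Hence y/x = (3·p_x/p_y)^(1/(2)), i.e. raised to the 0.5 power.
Substitute y = (y/x)·x into the budget: x* = M/(p_x + p_y·(y/x)).
Numerically y/x = 2.55377, so x* = 60/(10 + 4.6·2.55377) = 2.759 and y* = 2.55377·2.759 = 7.0457.
Expenditure on x: 10·2.759 = 27.5896; share = 0.4598.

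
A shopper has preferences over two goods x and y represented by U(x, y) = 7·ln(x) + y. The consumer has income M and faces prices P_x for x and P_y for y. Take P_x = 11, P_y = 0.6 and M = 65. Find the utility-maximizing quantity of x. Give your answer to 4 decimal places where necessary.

x* = 0.3818

So x*(P_x,P_y) = 7·P_y/P_x, independent of income; and y* = (M − 7·P_y)/P_y.
At the given prices: x* = 7·0.6/11 = 0.3818.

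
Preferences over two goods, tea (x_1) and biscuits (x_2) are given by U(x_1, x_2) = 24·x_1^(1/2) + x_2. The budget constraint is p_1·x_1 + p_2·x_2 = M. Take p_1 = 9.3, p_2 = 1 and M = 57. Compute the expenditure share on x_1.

share on x_1 = 0.2716

MU_x_1 = 12/√x_1, MU_x_2 = 1. Tangency: 12/√x_1 = p_1/p_2.
Solve: √x_1 = 12·p_2/p_1, so x_1*(p_1,p_2) = (12·p_2/p_1)², and x_2* = (M − p_1·x_1*)/p_2.
Plugging in: x_1* = (12·1/9.3)² = 1.6649, x_2* = 41.5161.
Expenditure on x_1: 9.3·1.6649 = 15.4839; share = 0.2716.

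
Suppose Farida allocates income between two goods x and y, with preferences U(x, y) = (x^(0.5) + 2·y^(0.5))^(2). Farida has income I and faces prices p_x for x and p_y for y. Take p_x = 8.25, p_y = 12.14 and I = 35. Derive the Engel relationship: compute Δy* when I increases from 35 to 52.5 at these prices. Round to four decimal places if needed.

From the CES first-order condition, (1/2)·(y/x)^(0.5) = p_x/p_y.
Hence y/x = (2·p_x/p_y)^(1/(0.5)), i.e. raised to the 2 power.
With the ratio pinned down, the budget gives x* = I/(p_x + p_y·(y/x)) and y* = (y/x)·x*.
Numerically y/x = 1.847271, so x* = 35/(8.25 + 12.14·1.847271) = 1.141 and y* = 1.847271·1.141 = 2.1077.
At I' = 52.5: y* = 3.1615. Change: 3.1615 − 2.1077 = 1.0538.

Δy* = 1.0538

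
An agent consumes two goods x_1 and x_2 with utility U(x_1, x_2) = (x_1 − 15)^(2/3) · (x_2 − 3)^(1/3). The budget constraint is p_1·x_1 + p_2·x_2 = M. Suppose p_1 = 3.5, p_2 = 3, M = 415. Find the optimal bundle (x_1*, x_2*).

x_1* = 82.3333, x_2* = 42.2778

This is Cobb-Douglas in (x_1−15, x_2−3): tangency gives 2/3·p_2·(x_2−3) = 1/3·p_1·(x_1−15).
After buying the subsistence bundle (15, 3), a share 2/3 of the remaining income goes to x_1: x_1* = 15 + 2/3·(M − 15p_1 − 3p_2)/p_1.
Discretionary income = 415 − 15·3.5 − 3·3 = 353.5; x_1* = 15 + 2/3·353.5/3.5 = 82.3333; x_2* = 3 + 1/3·353.5/3 = 42.2778.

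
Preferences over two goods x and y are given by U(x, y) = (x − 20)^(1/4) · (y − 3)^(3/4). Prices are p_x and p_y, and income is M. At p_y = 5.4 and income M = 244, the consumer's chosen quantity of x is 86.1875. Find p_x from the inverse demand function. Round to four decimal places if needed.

This is Cobb-Douglas in (x−20, y−3): tangency gives 0.25·p_y·(y−3) = 0.75·p_x·(x−20).
Substituting into the budget: x* = 20 + 0.25·(M − 20·p_x − 3·p_y)/p_x, and y* = 3 + 0.75·(…)/p_y.
Set x* = 86.1875 in the demand function and solve for p_x: p_x = 0.8.

p_x = 0.8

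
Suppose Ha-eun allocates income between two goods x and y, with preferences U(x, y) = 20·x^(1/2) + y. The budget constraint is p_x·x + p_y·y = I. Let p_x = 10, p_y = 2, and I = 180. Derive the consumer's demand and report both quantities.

x* = 4, y* = 70

Utility is quasi-linear in y; the FOC for x is 10/√x = p_x/p_y.
Solve: √x = 10·p_y/p_x, so x*(p_x,p_y) = (10·p_y/p_x)², and y* = (I − p_x·x*)/p_y.
Plugging in: x* = (10·2/10)² = 4, y* = 70.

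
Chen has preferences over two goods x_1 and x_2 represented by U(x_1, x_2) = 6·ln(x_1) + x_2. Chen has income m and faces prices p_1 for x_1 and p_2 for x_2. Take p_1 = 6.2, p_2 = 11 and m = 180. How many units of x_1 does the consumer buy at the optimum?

MU_x_1 = 6/x_1, MU_x_2 = 1. Tangency: 6/x_1 = p_1/p_2.
So x_1*(p_1,p_2) = 6·p_2/p_1, independent of income; and x_2* = (m − 6·p_2)/p_2.
At the given prices: x_1* = 6·11/6.2 = 10.6452.

x_1* = 10.6452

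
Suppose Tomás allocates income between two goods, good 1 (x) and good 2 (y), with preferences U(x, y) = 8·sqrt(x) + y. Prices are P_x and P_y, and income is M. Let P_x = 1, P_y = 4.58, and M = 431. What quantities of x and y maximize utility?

x* = 335.6224, y* = 20.8248

Set MRS = P_x/P_y: 4·x^(−1/2) = P_x/P_y.
Solve: √x = 4·P_y/P_x, so x*(P_x,P_y) = (4·P_y/P_x)², and y* = (M − P_x·x*)/P_y.
Plugging in: x* = (4·4.58/1)² = 335.6224, y* = 20.8248.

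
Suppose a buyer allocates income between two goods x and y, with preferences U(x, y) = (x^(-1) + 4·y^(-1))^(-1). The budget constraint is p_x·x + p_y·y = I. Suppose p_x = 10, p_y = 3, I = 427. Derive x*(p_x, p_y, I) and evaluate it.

x* = 20.3775

MRS = MU_x/MU_y = (1/4)·(y/x)^(2). Set equal to p_x/p_y.
Hence y/x = (4·p_x/p_y)^(1/(2)), i.e. raised to the 0.5 power.
With the ratio pinned down, the budget gives x* = I/(p_x + p_y·(y/x)) and y* = (y/x)·x*.
Numerically y/x = 3.651484, so x* = 427/(10 + 3·3.651484) = 20.3775.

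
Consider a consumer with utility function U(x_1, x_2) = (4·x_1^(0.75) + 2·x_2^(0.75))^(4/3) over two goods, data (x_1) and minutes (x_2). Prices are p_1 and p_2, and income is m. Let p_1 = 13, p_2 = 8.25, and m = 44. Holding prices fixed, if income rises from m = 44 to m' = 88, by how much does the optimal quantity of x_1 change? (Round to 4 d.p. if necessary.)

Δx_1* = 2.7196

MU_x_1 ∝ 4·x_1^(-0.25), MU_x_2 ∝ 2·x_2^(-0.25), so MRS = 2·(x_2/x_1)^(0.25) = p_1/p_2.
Hence x_2/x_1 = ((1/2)·p_1/p_2)^(1/(0.25)), i.e. raised to the 4 power.
Substitute x_2 = (x_2/x_1)·x_1 into the budget: x_1* = m/(p_1 + p_2·(x_2/x_1)).
Numerically x_2/x_1 = 0.385334, so x_1* = 44/(13 + 8.25·0.385334) = 2.7196.
At m' = 88: x_1* = 5.4391. Change: 5.4391 − 2.7196 = 2.7196.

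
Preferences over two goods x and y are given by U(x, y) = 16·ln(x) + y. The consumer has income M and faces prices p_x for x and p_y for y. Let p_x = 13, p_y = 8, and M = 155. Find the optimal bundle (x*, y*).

Set MRS = p_x/p_y: (16/x)/1 = p_x/p_y.
So x*(p_x,p_y) = 16·p_y/p_x, independent of income; and y* = (M − 16·p_y)/p_y.
At the given prices: x* = 16·8/13 = 9.8462, and y* = 3.375.

x* = 9.8462, y* = 3.375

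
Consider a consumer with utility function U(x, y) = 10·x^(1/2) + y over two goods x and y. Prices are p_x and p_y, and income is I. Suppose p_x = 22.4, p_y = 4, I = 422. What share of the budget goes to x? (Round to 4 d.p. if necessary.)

share on x = 0.0423

Thus x* = (5·p_y/p_x)² — independent of I — with the rest of income spent on y.
Plugging in: x* = (5·4/22.4)² = 0.7972, y* = 101.0357.
Expenditure on x: 22.4·0.7972 = 17.8571; share = 0.0423.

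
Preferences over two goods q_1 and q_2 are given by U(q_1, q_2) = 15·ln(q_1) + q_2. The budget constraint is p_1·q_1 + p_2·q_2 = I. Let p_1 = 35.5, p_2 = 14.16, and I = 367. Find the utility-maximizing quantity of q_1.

MU_q_1 = 15/q_1, MU_q_2 = 1. Tangency: 15/q_1 = p_1/p_2.
So q_1*(p_1,p_2) = 15·p_2/p_1, independent of income; and q_2* = (I − 15·p_2)/p_2.
At the given prices: q_1* = 15·14.16/35.5 = 5.9831.

q_1* = 5.9831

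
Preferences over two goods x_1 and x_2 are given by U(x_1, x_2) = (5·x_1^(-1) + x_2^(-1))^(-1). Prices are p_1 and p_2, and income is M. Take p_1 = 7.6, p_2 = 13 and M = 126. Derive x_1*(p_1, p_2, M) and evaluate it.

MU_x_1 ∝ 5·x_1^(-2), MU_x_2 ∝ x_2^(-2), so MRS = 5·(x_2/x_1)^(2) = p_1/p_2.
Hence x_2/x_1 = ((1/5)·p_1/p_2)^(1/(2)), i.e. raised to the 0.5 power.
Substitute x_2 = (x_2/x_1)·x_1 into the budget: x_1* = M/(p_1 + p_2·(x_2/x_1)).
Numerically x_2/x_1 = 0.34194, so x_1* = 126/(7.6 + 13·0.34194) = 10.4606.

x_1* = 10.4606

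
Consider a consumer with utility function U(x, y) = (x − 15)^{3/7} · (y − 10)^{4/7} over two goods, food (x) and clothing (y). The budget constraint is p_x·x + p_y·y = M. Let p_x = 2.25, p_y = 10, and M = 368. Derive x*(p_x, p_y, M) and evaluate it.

This is Cobb-Douglas in (x−15, y−10): tangency gives 3/7·p_y·(y−10) = 4/7·p_x·(x−15).
After buying the subsistence bundle (15, 10), a share 3/7 of the remaining income goes to x: x* = 15 + 3/7·(M − 15p_x − 10p_y)/p_x.
Discretionary income = 368 − 15·2.25 − 10·10 = 234.25; x* = 15 + 3/7·234.25/2.25 = 59.619.

x* = 59.619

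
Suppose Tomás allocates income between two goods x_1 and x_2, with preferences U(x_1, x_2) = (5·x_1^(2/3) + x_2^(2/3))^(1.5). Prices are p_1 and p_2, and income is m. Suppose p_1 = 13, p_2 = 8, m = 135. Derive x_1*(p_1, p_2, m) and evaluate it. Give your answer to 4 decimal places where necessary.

x_1* = 10.1698

From the CES first-order condition, 5·(x_2/x_1)^(1/3) = p_1/p_2.
Solve for the ratio: x_2/x_1 = [(1/5)·p_1/p_2]^(3).
Substitute x_2 = (x_2/x_1)·x_1 into the budget: x_1* = m/(p_1 + p_2·(x_2/x_1)).
Numerically x_2/x_1 = 0.034328, so x_1* = 135/(13 + 8·0.034328) = 10.1698.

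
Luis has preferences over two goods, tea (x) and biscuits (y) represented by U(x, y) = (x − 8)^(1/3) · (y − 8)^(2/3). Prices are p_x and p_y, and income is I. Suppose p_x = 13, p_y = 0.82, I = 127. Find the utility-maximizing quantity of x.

Let x' = x−8, y' = y−8. MRS = (1/2)·y'/x' = p_x/p_y.
After buying the subsistence bundle (8, 8), a share 1/3 of the remaining income goes to x: x* = 8 + 1/3·(I − 8p_x − 8p_y)/p_x.
Discretionary income = 127 − 8·13 − 8·0.82 = 16.44; x* = 8 + 1/3·16.44/13 = 8.4215.

x* = 8.4215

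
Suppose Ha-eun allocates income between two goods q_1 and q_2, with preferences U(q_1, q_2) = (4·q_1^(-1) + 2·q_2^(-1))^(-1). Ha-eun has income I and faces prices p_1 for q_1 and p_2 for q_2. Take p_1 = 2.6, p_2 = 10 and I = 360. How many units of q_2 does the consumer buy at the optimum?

q_2* = 20.9167

Numerically q_2/q_1 = 0.360555, so q_1* = 360/(2.6 + 10·0.360555) = 58.0126 and q_2* = 0.360555·58.0126 = 20.9167.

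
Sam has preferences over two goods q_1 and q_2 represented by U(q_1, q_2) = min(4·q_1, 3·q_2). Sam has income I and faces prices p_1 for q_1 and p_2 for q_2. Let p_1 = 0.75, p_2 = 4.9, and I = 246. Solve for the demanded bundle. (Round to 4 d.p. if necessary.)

Leontief preferences: the optimum is at the kink where q_1/3 = q_2/4, i.e. q_2 = (4/3)·q_1.
Budget: p_1·q_1 + p_2·(4/3)·q_1 = I, so (3·p_1 + 4·p_2)·q_1 = 3·I.
Demand: q_1*(p_1,p_2,I) = 3·I/(3·p_1 + 4·p_2), q_2* = 4·I/(3·p_1 + 4·p_2).
Here 3·0.75 + 4·4.9 = 21.85, giving q_1* = 33.7757 and q_2* = 45.0343.

q_1* = 33.7757, q_2* = 45.0343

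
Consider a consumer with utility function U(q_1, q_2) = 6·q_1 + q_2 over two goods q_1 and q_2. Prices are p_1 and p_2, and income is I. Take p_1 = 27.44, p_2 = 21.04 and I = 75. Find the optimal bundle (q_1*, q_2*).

q_1* = 2.7332, q_2* = 0

q_1 gives more utility per dollar, so spend all income on q_1: q_1* = I/p_1, q_2* = 0.
Numerically: q_1* = 2.7332, q_2* = 0.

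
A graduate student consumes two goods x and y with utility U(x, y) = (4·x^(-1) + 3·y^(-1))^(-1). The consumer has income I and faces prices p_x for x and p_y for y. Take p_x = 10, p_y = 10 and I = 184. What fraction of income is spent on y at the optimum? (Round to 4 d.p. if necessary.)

MU_x ∝ 4·x^(-2), MU_y ∝ 3·y^(-2), so MRS = (4/3)·(y/x)^(2) = p_x/p_y.
Solve for the ratio: y/x = [(3/4)·p_x/p_y]^(0.5).
Substitute y = (y/x)·x into the budget: x* = I/(p_x + p_y·(y/x)).
Numerically y/x = 0.866025, so x* = 184/(10 + 10·0.866025) = 9.8605 and y* = 0.866025·9.8605 = 8.5395.
Expenditure on y: 10·8.5395 = 85.3947; share = 0.4641.

share on y = 0.4641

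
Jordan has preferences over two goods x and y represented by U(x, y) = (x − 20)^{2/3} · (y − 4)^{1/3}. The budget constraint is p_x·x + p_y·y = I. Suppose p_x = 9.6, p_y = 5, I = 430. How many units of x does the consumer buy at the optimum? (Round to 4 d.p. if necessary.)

x* = 35.1389

Let x' = x−20, y' = y−4. MRS = 2·y'/x' = p_x/p_y.
After buying the subsistence bundle (20, 4), a share 2/3 of the remaining income goes to x: x* = 20 + 2/3·(I − 20p_x − 4p_y)/p_x.
Discretionary income = 430 − 20·9.6 − 4·5 = 218; x* = 20 + 2/3·218/9.6 = 35.1389.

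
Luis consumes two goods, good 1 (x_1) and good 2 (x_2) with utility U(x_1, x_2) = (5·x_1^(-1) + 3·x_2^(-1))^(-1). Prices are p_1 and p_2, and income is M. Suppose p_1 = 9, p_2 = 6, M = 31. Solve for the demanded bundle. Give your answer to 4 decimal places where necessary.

x_1* = 2.11, x_2* = 2.0017

Numerically x_2/x_1 = 0.948683, so x_1* = 31/(9 + 6·0.948683) = 2.11 and x_2* = 0.948683·2.11 = 2.0017.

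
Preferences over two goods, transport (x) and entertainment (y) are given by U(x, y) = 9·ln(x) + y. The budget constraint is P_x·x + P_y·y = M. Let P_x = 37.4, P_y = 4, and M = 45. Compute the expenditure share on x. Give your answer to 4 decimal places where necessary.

share on x = 0.8

Set MRS = P_x/P_y: (9/x)/1 = P_x/P_y.
So x*(P_x,P_y) = 9·P_y/P_x, independent of income; and y* = (M − 9·P_y)/P_y.
At the given prices: x* = 9·4/37.4 = 0.9626, and y* = 2.25.
Expenditure on x: 37.4·0.9626 = 36; share = 0.8.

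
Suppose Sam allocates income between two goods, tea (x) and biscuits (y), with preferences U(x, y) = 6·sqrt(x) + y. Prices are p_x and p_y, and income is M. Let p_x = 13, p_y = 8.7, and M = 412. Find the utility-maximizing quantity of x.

Solve: √x = 3·p_y/p_x, so x*(p_x,p_y) = (3·p_y/p_x)², and y* = (M − p_x·x*)/p_y.
Plugging in: x* = (3·8.7/13)² = 4.0308.

x* = 4.0308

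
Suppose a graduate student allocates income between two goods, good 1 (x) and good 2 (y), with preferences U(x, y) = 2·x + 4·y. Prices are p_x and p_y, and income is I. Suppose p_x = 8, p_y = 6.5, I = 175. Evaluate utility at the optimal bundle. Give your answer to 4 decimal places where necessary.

Linear utility — the consumer picks whichever good has higher MU/price: 2/8 = 0.25 vs 4/6.5 = 0.6154.
y gives more utility per dollar, so spend all income on y: y* = I/p_y, x* = 0.
Numerically: x* = 0, y* = 26.9231.
Utility at the optimum: U(0, 26.9231) = 107.6923.

V = 107.6923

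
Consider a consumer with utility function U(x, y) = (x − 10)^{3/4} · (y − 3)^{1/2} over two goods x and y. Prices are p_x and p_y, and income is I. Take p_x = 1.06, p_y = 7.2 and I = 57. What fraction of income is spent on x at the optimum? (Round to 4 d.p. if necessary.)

Let x' = x−10, y' = y−3. MRS = (3/2)·y'/x' = p_x/p_y.
Substituting into the budget: x* = 10 + 0.6·(I − 10·p_x − 3·p_y)/p_x, and y* = 3 + 0.4·(…)/p_y.
Discretionary income = 57 − 10·1.06 − 3·7.2 = 24.8; x* = 10 + 0.6·24.8/1.06 = 24.0377; y* = 3 + 0.4·24.8/7.2 = 4.3778.
Expenditure on x: 1.06·24.0377 = 25.48; share = 0.447.

share on x = 0.447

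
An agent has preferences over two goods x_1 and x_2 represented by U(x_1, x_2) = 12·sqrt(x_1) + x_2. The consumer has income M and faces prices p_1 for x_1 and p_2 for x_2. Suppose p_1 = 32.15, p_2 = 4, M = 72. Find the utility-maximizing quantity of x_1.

Solve: √x_1 = 6·p_2/p_1, so x_1*(p_1,p_2) = (6·p_2/p_1)², and x_2* = (M − p_1·x_1*)/p_2.
Plugging in: x_1* = (6·4/32.15)² = 0.5573.

x_1* = 0.5573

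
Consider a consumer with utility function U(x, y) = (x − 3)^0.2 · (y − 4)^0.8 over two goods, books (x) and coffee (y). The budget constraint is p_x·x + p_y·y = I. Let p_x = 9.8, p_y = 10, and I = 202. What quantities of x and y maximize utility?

MRS = (1/4)·(y−4)/(x−3). Tangency with p_x/p_y gives y−4 = 4·(p_x/p_y)·(x−3).
After buying the subsistence bundle (3, 4), a share 0.2 of the remaining income goes to x: x* = 3 + 0.2·(I − 3p_x − 4p_y)/p_x.
Discretionary income = 202 − 3·9.8 − 4·10 = 132.6; x* = 3 + 0.2·132.6/9.8 = 5.7061; y* = 4 + 0.8·132.6/10 = 14.608.

x* = 5.7061, y* = 14.608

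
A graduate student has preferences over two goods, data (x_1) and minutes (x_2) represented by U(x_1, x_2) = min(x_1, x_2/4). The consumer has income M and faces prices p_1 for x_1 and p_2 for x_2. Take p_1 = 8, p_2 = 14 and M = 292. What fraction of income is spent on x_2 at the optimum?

share on x_2 = 0.875

With perfect complements, no substitution: consume in ratio x_1:x_2 = 1:4.
Budget: p_1·x_1 + p_2·4·x_1 = M, so (p_1 + 4·p_2)·x_1 = M.
Demand: x_1*(p_1,p_2,M) = M/(p_1 + 4·p_2), x_2* = 4·M/(p_1 + 4·p_2).
Here 8 + 4·14 = 64, giving x_1* = 4.5625 and x_2* = 18.25.
Expenditure on x_2: 14·18.25 = 255.5; share = 0.875.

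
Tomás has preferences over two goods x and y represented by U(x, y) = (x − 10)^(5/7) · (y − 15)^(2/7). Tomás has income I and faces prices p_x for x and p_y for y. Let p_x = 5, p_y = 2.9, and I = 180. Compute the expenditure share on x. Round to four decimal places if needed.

share on x = 0.621

Let x' = x−10, y' = y−15. MRS = (5/2)·y'/x' = p_x/p_y.
After buying the subsistence bundle (10, 15), a share 5/7 of the remaining income goes to x: x* = 10 + 5/7·(I − 10p_x − 15p_y)/p_x.
Discretionary income = 180 − 10·5 − 15·2.9 = 86.5; x* = 10 + 5/7·86.5/5 = 22.3571; y* = 15 + 2/7·86.5/2.9 = 23.5222.
Expenditure on x: 5·22.3571 = 111.7857; share = 0.621.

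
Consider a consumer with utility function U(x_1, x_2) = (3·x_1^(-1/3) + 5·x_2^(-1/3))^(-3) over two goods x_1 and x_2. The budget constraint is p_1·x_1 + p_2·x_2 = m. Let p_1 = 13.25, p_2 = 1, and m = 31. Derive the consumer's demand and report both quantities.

x_1* = 1.3227, x_2* = 13.4743

MU_x_1 ∝ 3·x_1^(-4/3), MU_x_2 ∝ 5·x_2^(-4/3), so MRS = (3/5)·(x_2/x_1)^(4/3) = p_1/p_2.
Solve for the ratio: x_2/x_1 = [(5/3)·p_1/p_2]^(0.75).
With the ratio pinned down, the budget gives x_1* = m/(p_1 + p_2·(x_2/x_1)) and x_2* = (x_2/x_1)·x_1*.
Numerically x_2/x_1 = 10.187051, so x_1* = 31/(13.25 + 1·10.187051) = 1.3227 and x_2* = 10.187051·1.3227 = 13.4743.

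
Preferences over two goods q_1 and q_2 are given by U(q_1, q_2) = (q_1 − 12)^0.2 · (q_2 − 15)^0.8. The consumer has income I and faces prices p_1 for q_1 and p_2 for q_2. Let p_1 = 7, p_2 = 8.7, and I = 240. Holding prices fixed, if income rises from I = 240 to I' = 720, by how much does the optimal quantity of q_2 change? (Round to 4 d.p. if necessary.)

MRS = (1/4)·(q_2−15)/(q_1−12). Tangency with p_1/p_2 gives q_2−15 = 4·(p_1/p_2)·(q_1−12).
Substituting into the budget: q_1* = 12 + 0.2·(I − 12·p_1 − 15·p_2)/p_1, and q_2* = 15 + 0.8·(…)/p_2.
Discretionary income = 240 − 12·7 − 15·8.7 = 25.5; q_2* = 15 + 0.8·25.5/8.7 = 17.3448.
At I' = 720: q_2* = 61.4828. Change: 61.4828 − 17.3448 = 44.1379.

Δq_2* = 44.1379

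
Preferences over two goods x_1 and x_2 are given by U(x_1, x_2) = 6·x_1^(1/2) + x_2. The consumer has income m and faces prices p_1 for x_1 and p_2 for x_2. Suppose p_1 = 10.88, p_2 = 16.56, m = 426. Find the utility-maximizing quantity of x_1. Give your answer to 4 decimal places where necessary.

Utility is quasi-linear in x_2; the FOC for x_1 is 3/√x_1 = p_1/p_2.
Thus x_1* = (3·p_2/p_1)² — independent of m — with the rest of income spent on x_2.
Plugging in: x_1* = (3·16.56/10.88)² = 20.85.

x_1* = 20.85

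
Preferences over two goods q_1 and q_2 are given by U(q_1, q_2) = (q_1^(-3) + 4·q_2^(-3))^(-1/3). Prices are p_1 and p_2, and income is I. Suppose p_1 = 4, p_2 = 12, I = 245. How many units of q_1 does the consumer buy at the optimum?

MU_q_1 ∝ q_1^(-4), MU_q_2 ∝ 4·q_2^(-4), so MRS = (1/4)·(q_2/q_1)^(4) = p_1/p_2.
Solve for the ratio: q_2/q_1 = [4·p_1/p_2]^(0.25).
With the ratio pinned down, the budget gives q_1* = I/(p_1 + p_2·(q_2/q_1)) and q_2* = (q_2/q_1)·q_1*.
Numerically q_2/q_1 = 1.07457, so q_1* = 245/(4 + 12·1.07457) = 14.5015.

q_1* = 14.5015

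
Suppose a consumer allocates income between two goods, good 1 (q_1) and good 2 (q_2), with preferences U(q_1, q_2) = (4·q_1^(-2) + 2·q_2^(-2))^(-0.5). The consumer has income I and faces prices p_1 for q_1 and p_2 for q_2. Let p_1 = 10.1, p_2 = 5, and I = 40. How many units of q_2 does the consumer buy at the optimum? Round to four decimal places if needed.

q_2* = 2.6549

From the CES first-order condition, 2·(q_2/q_1)^(3) = p_1/p_2.
Hence q_2/q_1 = ((1/2)·p_1/p_2)^(1/(3)), i.e. raised to the 1/3 power.
Substitute q_2 = (q_2/q_1)·q_1 into the budget: q_1* = I/(p_1 + p_2·(q_2/q_1)).
Numerically q_2/q_1 = 1.003322, so q_1* = 40/(10.1 + 5·1.003322) = 2.6461 and q_2* = 1.003322·2.6461 = 2.6549.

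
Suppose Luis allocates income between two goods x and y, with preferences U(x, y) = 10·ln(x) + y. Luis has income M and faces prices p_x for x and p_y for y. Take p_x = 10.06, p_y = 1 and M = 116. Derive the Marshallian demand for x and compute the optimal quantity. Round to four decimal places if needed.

x* = 0.994

Set MRS = p_x/p_y: (10/x)/1 = p_x/p_y.
So x*(p_x,p_y) = 10·p_y/p_x, independent of income; and y* = (M − 10·p_y)/p_y.
At the given prices: x* = 10·1/10.06 = 0.994.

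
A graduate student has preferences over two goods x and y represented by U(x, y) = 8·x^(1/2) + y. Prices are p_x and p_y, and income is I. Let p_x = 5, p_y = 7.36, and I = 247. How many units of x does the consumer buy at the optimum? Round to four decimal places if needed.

MU_x = 4/√x, MU_y = 1. Tangency: 4/√x = p_x/p_y.
Thus x* = (4·p_y/p_x)² — independent of I — with the rest of income spent on y.
Plugging in: x* = (4·7.36/5)² = 34.6685.

x* = 34.6685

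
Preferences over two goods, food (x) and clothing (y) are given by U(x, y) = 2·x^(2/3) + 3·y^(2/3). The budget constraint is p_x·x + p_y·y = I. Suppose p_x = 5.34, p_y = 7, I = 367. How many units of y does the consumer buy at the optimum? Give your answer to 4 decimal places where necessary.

From the CES first-order condition, (2/3)·(y/x)^(1/3) = p_x/p_y.
Solve for the ratio: y/x = [(3/2)·p_x/p_y]^(3).
With the ratio pinned down, the budget gives x* = I/(p_x + p_y·(y/x)) and y* = (y/x)·x*.
Numerically y/x = 1.498316, so x* = 367/(5.34 + 7·1.498316) = 23.1864 and y* = 1.498316·23.1864 = 34.7406.

y* = 34.7406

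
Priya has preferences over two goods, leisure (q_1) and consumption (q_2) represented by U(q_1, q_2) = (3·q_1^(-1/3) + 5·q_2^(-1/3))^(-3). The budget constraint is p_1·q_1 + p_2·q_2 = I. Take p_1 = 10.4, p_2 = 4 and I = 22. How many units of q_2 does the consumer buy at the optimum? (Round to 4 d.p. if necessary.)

q_2* = 2.948

With the ratio pinned down, the budget gives q_1* = I/(p_1 + p_2·(q_2/q_1)) and q_2* = (q_2/q_1)·q_1*.
Numerically q_2/q_1 = 3.003423, so q_1* = 22/(10.4 + 4·3.003423) = 0.9815 and q_2* = 3.003423·0.9815 = 2.948.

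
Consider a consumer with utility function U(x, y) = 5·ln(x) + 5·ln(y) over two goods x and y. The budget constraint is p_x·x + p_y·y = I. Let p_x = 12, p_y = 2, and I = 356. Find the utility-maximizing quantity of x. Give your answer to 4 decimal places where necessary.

MU_x/MU_y = (5·y)/(5·x); tangency sets this equal to p_x/p_y.
Rearranging, p_y·y = p_x·x. Substituting into the budget gives p_x·x·(1 + 1) = I.
Demand: x*(p_x,p_y,I) = 0.5·I/p_x and y* = 0.5·I/p_y.
At p_x=12, p_y=2, I=356: x* = 0.5·356/12 = 14.8333.

x* = 14.8333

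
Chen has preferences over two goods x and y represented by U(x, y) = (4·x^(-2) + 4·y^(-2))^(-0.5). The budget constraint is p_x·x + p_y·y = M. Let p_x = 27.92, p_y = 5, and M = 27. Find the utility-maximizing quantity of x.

MU_x ∝ 4·x^(-3), MU_y ∝ 4·y^(-3), so MRS = (y/x)^(3) = p_x/p_y.
Hence y/x = (p_x/p_y)^(1/(3)), i.e. raised to the 1/3 power.
Substitute y = (y/x)·x into the budget: x* = M/(p_x + p_y·(y/x)).
Numerically y/x = 1.774115, so x* = 27/(27.92 + 5·1.774115) = 0.7339.

x* = 0.7339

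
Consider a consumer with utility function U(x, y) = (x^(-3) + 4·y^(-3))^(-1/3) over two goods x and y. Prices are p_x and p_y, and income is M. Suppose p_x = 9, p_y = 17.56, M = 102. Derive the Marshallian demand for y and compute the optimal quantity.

y* = 4.0668

From the CES first-order condition, (1/4)·(y/x)^(4) = p_x/p_y.
Hence y/x = (4·p_x/p_y)^(1/(4)), i.e. raised to the 0.25 power.
With the ratio pinned down, the budget gives x* = M/(p_x + p_y·(y/x)) and y* = (y/x)·x*.
Numerically y/x = 1.196588, so x* = 102/(9 + 17.56·1.196588) = 3.3986 and y* = 1.196588·3.3986 = 4.0668.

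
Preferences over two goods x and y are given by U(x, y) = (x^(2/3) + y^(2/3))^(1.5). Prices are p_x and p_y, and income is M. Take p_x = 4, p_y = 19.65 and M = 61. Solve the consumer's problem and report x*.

x* = 14.6432

MRS = MU_x/MU_y = (y/x)^(1/3). Set equal to p_x/p_y.
Hence y/x = (p_x/p_y)^(1/(1/3)), i.e. raised to the 3 power.
With the ratio pinned down, the budget gives x* = M/(p_x + p_y·(y/x)) and y* = (y/x)·x*.
Numerically y/x = 0.008435, so x* = 61/(4 + 19.65·0.008435) = 14.6432.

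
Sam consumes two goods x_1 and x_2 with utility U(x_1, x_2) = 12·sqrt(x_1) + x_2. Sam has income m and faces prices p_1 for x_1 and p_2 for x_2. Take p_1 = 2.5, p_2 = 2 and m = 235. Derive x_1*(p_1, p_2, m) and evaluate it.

x_1* = 23.04

Set MRS = p_1/p_2: 6·x_1^(−1/2) = p_1/p_2.
Thus x_1* = (6·p_2/p_1)² — independent of m — with the rest of income spent on x_2.
Plugging in: x_1* = (6·2/2.5)² = 23.04.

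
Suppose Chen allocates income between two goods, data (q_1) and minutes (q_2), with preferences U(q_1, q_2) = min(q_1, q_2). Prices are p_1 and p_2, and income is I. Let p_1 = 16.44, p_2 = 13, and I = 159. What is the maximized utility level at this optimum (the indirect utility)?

With perfect complements, no substitution: consume in ratio q_1:q_2 = 1:1.
Budget: p_1·q_1 + p_2·q_1 = I, so (p_1 + p_2)·q_1 = I.
Demand: q_1*(p_1,p_2,I) = I/(p_1 + p_2), q_2* = I/(p_1 + p_2).
Here 16.44 + 13 = 29.44, giving q_1* = 5.4008 and q_2* = 5.4008.
Utility at the optimum: U(5.4008, 5.4008) = 5.4008.

V = 5.4008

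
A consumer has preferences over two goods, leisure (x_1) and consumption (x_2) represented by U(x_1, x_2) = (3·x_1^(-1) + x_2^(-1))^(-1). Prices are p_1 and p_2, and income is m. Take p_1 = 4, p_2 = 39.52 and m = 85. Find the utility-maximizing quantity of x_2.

x_2* = 1.3867

Substitute x_2 = (x_2/x_1)·x_1 into the budget: x_1* = m/(p_1 + p_2·(x_2/x_1)).
Numerically x_2/x_1 = 0.18368, so x_1* = 85/(4 + 39.52·0.18368) = 7.5495 and x_2* = 0.18368·7.5495 = 1.3867.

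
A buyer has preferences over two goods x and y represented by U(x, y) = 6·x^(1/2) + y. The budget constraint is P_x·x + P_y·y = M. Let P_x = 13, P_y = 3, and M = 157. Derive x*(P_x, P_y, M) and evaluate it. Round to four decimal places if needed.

x* = 0.4793

Set MRS = P_x/P_y: 3·x^(−1/2) = P_x/P_y.
Solve: √x = 3·P_y/P_x, so x*(P_x,P_y) = (3·P_y/P_x)², and y* = (M − P_x·x*)/P_y.
Plugging in: x* = (3·3/13)² = 0.4793.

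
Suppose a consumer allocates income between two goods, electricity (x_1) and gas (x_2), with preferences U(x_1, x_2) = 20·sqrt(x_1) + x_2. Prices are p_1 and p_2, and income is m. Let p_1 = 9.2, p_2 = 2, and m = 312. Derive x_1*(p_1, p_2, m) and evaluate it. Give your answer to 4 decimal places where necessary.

x_1* = 4.7259

Thus x_1* = (10·p_2/p_1)² — independent of m — with the rest of income spent on x_2.
Plugging in: x_1* = (10·2/9.2)² = 4.7259.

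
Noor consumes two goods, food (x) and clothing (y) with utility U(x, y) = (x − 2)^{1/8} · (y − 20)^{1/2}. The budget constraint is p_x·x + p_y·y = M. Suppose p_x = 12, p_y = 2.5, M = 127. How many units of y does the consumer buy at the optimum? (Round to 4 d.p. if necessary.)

MRS = (1/4)·(y−20)/(x−2). Tangency with p_x/p_y gives y−20 = 4·(p_x/p_y)·(x−2).
Substituting into the budget: x* = 2 + 0.2·(M − 2·p_x − 20·p_y)/p_x, and y* = 20 + 0.8·(…)/p_y.
Discretionary income = 127 − 2·12 − 20·2.5 = 53; y* = 20 + 0.8·53/2.5 = 36.96.

y* = 36.96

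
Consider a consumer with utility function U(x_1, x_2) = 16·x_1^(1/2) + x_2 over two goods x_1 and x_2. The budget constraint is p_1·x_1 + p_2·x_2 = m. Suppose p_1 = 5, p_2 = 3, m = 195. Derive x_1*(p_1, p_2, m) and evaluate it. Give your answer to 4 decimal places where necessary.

x_1* = 23.04

Set MRS = p_1/p_2: 8·x_1^(−1/2) = p_1/p_2.
Thus x_1* = (8·p_2/p_1)² — independent of m — with the rest of income spent on x_2.
Plugging in: x_1* = (8·3/5)² = 23.04.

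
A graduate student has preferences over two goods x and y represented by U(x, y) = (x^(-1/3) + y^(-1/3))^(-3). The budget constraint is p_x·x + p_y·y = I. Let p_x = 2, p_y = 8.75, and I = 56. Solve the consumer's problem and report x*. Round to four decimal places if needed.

x* = 11.4461

MU_x ∝ x^(-4/3), MU_y ∝ y^(-4/3), so MRS = (y/x)^(4/3) = p_x/p_y.
Hence y/x = (p_x/p_y)^(1/(4/3)), i.e. raised to the 0.75 power.
Substitute y = (y/x)·x into the budget: x* = I/(p_x + p_y·(y/x)).
Numerically y/x = 0.330572, so x* = 56/(2 + 8.75·0.330572) = 11.4461.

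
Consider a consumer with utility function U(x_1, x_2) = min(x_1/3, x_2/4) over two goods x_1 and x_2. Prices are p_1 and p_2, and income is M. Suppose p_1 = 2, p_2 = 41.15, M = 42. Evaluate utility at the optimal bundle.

V = 0.2462

Demand: x_1*(p_1,p_2,M) = 3·M/(3·p_1 + 4·p_2), x_2* = 4·M/(3·p_1 + 4·p_2).
Here 3·2 + 4·41.15 = 170.6, giving x_1* = 0.7386 and x_2* = 0.9848.
Utility at the optimum: U(0.7386, 0.9848) = 0.2462.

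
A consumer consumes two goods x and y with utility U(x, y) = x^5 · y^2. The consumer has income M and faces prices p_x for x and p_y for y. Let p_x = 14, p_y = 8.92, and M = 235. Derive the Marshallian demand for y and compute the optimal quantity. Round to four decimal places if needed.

Demand: x*(p_x,p_y,M) = 5/7·M/p_x and y* = 2/7·M/p_y.
At p_x=14, p_y=8.92, M=235: y* = 2/7·235/8.92 = 7.5272.

y* = 7.5272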